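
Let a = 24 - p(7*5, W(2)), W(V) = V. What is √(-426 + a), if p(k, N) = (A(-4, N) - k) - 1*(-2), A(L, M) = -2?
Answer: I*√367 ≈ 19.157*I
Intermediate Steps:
p(k, N) = -k (p(k, N) = (-2 - k) - 1*(-2) = (-2 - k) + 2 = -k)
a = 59 (a = 24 - (-1)*7*5 = 24 - (-1)*35 = 24 - 1*(-35) = 24 + 35 = 59)
√(-426 + a) = √(-426 + 59) = √(-367) = I*√367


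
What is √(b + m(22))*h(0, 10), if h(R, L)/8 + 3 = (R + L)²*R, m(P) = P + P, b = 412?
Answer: -48*√114 ≈ -512.50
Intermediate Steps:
m(P) = 2*P
h(R, L) = -24 + 8*R*(L + R)² (h(R, L) = -24 + 8*((R + L)²*R) = -24 + 8*((L + R)²*R) = -24 + 8*(R*(L + R)²) = -24 + 8*R*(L + R)²)
√(b + m(22))*h(0, 10) = √(412 + 2*22)*(-24 + 8*0*(10 + 0)²) = √(412 + 44)*(-24 + 8*0*10²) = √456*(-24 + 8*0*100) = (2*√114)*(-24 + 0) = (2*√114)*(-24) = -48*√114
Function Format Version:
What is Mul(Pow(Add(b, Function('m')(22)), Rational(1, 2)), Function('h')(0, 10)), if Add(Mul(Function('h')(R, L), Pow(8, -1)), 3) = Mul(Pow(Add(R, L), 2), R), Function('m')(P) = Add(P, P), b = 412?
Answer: Mul(-48, Pow(114, Rational(1, 2))) ≈ -512.50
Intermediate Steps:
Function('m')(P) = Mul(2, P)
Function('h')(R, L) = Add(-24, Mul(8, R, Pow(Add(L, R), 2))) (Function('h')(R, L) = Add(-24, Mul(8, Mul(Pow(Add(R, L), 2), R))) = Add(-24, Mul(8, Mul(Pow(Add(L, R), 2), R))) = Add(-24, Mul(8, Mul(R, Pow(Add(L, R), 2)))) = Add(-24, Mul(8, R, Pow(Add(L, R), 2))))
Mul(Pow(Add(b, Function('m')(22)), Rational(1, 2)), Function('h')(0, 10)) = Mul(Pow(Add(412, Mul(2, 22)), Rational(1, 2)), Add(-24, Mul(8, 0, Pow(Add(10, 0), 2)))) = Mul(Pow(Add(412, 44), Rational(1, 2)), Add(-24, Mul(8, 0, Pow(10, 2)))) = Mul(Pow(456, Rational(1, 2)), Add(-24, Mul(8, 0, 100))) = Mul(Mul(2, Pow(114, Rational(1, 2))), Add(-24, 0)) = Mul(Mul(2, Pow(114, Rational(1, 2))), -24) = Mul(-48, Pow(114, Rational(1, 2)))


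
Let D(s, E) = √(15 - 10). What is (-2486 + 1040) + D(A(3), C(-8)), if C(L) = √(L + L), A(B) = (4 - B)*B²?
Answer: -1446 + √5 ≈ -1443.8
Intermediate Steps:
A(B) = B²*(4 - B)
C(L) = √2*√L (C(L) = √(2*L) = √2*√L)
D(s, E) = √5
(-2486 + 1040) + D(A(3), C(-8)) = (-2486 + 1040) + √5 = -1446 + √5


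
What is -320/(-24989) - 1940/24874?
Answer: -20259490/310788193 ≈ -0.065187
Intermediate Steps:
-320/(-24989) - 1940/24874 = -320*(-1/24989) - 1940*1/24874 = 320/24989 - 970/12437 = -20259490/310788193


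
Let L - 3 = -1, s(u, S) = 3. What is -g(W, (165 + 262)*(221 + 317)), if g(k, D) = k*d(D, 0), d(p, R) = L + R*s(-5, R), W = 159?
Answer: -318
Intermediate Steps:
L = 2 (L = 3 - 1 = 2)
d(p, R) = 2 + 3*R (d(p, R) = 2 + R*3 = 2 + 3*R)
g(k, D) = 2*k (g(k, D) = k*(2 + 3*0) = k*(2 + 0) = k*2 = 2*k)
-g(W, (165 + 262)*(221 + 317)) = -2*159 = -1*318 = -318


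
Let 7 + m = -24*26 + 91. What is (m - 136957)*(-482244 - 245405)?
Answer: 100049554553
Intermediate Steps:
m = -540 (m = -7 + (-24*26 + 91) = -7 + (-624 + 91) = -7 - 533 = -540)
(m - 136957)*(-482244 - 245405) = (-540 - 136957)*(-482244 - 245405) = -137497*(-727649) = 100049554553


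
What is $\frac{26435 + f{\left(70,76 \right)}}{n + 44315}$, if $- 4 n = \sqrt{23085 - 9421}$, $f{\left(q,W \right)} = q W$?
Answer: $\frac{1407222825}{1963818371} + \frac{31755 \sqrt{854}}{1963818371} \approx 0.71705$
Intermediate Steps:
$f{\left(q,W \right)} = W q$
$n = - \sqrt{854}$ ($n = - \frac{\sqrt{23085 - 9421}}{4} = - \frac{\sqrt{13664}}{4} = - \frac{4 \sqrt{854}}{4} = - \sqrt{854} \approx -29.223$)
$\frac{26435 + f{\left(70,76 \right)}}{n + 44315} = \frac{26435 + 76 \cdot 70}{- \sqrt{854} + 44315} = \frac{26435 + 5320}{44315 - \sqrt{854}} = \frac{31755}{44315 - \sqrt{854}}$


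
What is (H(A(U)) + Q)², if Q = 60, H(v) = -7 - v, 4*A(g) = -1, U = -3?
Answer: 45369/16 ≈ 2835.6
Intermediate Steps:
A(g) = -¼ (A(g) = (¼)*(-1) = -¼)
(H(A(U)) + Q)² = ((-7 - 1*(-¼)) + 60)² = ((-7 + ¼) + 60)² = (-27/4 + 60)² = (213/4)² = 45369/16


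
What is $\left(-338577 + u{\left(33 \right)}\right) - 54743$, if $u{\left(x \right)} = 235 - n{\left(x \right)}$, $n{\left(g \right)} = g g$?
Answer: $-394174$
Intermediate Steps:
$n{\left(g \right)} = g^{2}$
$u{\left(x \right)} = 235 - x^{2}$
$\left(-338577 + u{\left(33 \right)}\right) - 54743 = \left(-338577 + \left(235 - 33^{2}\right)\right) - 54743 = \left(-338577 + \left(235 - 1089\right)\right) - 54743 = \left(-338577 - 854\right) - 54743 = -339431 - 54743 = -394174$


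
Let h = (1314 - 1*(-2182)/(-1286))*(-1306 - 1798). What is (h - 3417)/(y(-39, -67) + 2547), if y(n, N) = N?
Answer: -524277295/318928 ≈ -1643.9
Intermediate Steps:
h = -2619189344/643 (h = (1314 + 2182*(-1/1286))*(-3104) = (1314 - 1091/643)*(-3104) = (843811/643)*(-3104) = -2619189344/643 ≈ -4.0734e+6)
(h - 3417)/(y(-39, -67) + 2547) = (-2619189344/643 - 3417)/(-67 + 2547) = -2621386475/643/2480 = -2621386475/643*1/2480 = -524277295/318928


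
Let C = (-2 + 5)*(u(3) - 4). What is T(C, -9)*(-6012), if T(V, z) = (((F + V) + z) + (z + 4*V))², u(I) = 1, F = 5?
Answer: -20224368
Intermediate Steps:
C = -9 (C = (-2 + 5)*(1 - 4) = 3*(-3) = -9)
T(V, z) = (5 + 2*z + 5*V)² (T(V, z) = (((5 + V) + z) + (z + 4*V))² = ((5 + V + z) + (z + 4*V))² = (5 + 2*z + 5*V)²)
T(C, -9)*(-6012) = (5 + 2*(-9) + 5*(-9))²*(-6012) = (5 - 18 - 45)²*(-6012) = (-58)²*(-6012) = 3364*(-6012) = -20224368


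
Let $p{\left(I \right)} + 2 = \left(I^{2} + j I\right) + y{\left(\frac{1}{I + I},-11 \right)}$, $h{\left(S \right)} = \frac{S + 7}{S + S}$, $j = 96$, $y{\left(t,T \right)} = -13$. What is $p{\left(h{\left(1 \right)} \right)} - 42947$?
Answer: $-42562$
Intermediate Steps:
$h{\left(S \right)} = \frac{7 + S}{2 S}$
$p{\left(I \right)} = -15 + I^{2} + 96 I$ ($p{\left(I \right)} = -2 - \left(13 - I^{2} - 96 I\right) = -2 + \left(-13 + I^{2} + 96 I\right) = -15 + I^{2} + 96 I$)
$p{\left(h{\left(1 \right)} \right)} - 42947 = \left(-15 + \left(\frac{7 + 1}{2 \cdot 1}\right)^{2} + 96 \frac{7 + 1}{2 \cdot 1}\right) - 42947 = \left(-15 + \left(\frac{1}{2} \cdot 1 \cdot 8\right)^{2} + 96 \cdot \frac{1}{2} \cdot 1 \cdot 8\right) - 42947 = \left(-15 + 4^{2} + 96 \cdot 4\right) - 42947 = \left(-15 + 16 + 384\right) - 42947 = 385 - 42947 = -42562$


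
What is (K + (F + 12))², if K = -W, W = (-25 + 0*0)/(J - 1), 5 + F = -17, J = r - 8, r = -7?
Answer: 34225/256 ≈ 133.69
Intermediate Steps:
J = -15 (J = -7 - 8 = -15)
F = -22 (F = -5 - 17 = -22)
W = 25/16 (W = (-25 + 0*0)/(-15 - 1) = (-25 + 0)/(-16) = -25*(-1/16) = 25/16 ≈ 1.5625)
K = -25/16 (K = -1*25/16 = -25/16 ≈ -1.5625)
(K + (F + 12))² = (-25/16 + (-22 + 12))² = (-25/16 - 10)² = (-185/16)² = 34225/256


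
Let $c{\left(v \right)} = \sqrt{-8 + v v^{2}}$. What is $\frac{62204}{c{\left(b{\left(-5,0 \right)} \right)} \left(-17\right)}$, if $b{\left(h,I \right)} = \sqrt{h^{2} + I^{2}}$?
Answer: $- \frac{62204 \sqrt{13}}{663} \approx -338.28$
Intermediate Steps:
$b{\left(h,I \right)} = \sqrt{I^{2} + h^{2}}$
$c{\left(v \right)} = \sqrt{-8 + v^{3}}$
$\frac{62204}{c{\left(b{\left(-5,0 \right)} \right)} \left(-17\right)} = \frac{62204}{\sqrt{-8 + \left(\sqrt{0^{2} + \left(-5\right)^{2}}\right)^{3}} \left(-17\right)} = \frac{62204}{\sqrt{-8 + \left(\sqrt{0 + 25}\right)^{3}} \left(-17\right)} = \frac{62204}{\sqrt{-8 + \left(\sqrt{25}\right)^{3}} \left(-17\right)} = \frac{62204}{\sqrt{-8 + 5^{3}} \left(-17\right)} = \frac{62204}{\sqrt{-8 + 125} \left(-17\right)} = \frac{62204}{\sqrt{117} \left(-17\right)} = \frac{62204}{3 \sqrt{13} \left(-17\right)} = \frac{62204}{\left(-51\right) \sqrt{13}} = 62204 \left(- \frac{\sqrt{13}}{663}\right) = - \frac{62204 \sqrt{13}}{663}$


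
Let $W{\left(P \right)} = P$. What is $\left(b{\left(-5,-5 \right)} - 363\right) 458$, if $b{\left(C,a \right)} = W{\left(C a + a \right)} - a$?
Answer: $-154804$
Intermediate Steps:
$b{\left(C,a \right)} = C a$ ($b{\left(C,a \right)} = \left(C a + a\right) - a = \left(a + C a\right) - a = C a$)
$\left(b{\left(-5,-5 \right)} - 363\right) 458 = \left(\left(-5\right) \left(-5\right) - 363\right) 458 = \left(25 - 363\right) 458 = \left(-338\right) 458 = -154804$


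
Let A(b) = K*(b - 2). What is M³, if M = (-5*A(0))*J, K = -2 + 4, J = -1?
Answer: -8000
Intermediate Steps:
K = 2
A(b) = -4 + 2*b (A(b) = 2*(b - 2) = 2*(-2 + b) = -4 + 2*b)
M = -20 (M = -5*(-4 + 2*0)*(-1) = -5*(-4 + 0)*(-1) = -5*(-4)*(-1) = 20*(-1) = -20)
M³ = (-20)³ = -8000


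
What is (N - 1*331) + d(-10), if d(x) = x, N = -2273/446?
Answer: -154359/446 ≈ -346.10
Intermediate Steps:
N = -2273/446 (N = -2273*1/446 = -2273/446 ≈ -5.0964)
(N - 1*331) + d(-10) = (-2273/446 - 1*331) - 10 = (-2273/446 - 331) - 10 = -149899/446 - 10 = -154359/446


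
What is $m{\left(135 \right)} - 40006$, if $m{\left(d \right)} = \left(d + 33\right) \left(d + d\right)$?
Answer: $5354$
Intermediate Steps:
$m{\left(d \right)} = 2 d \left(33 + d\right)$ ($m{\left(d \right)} = \left(33 + d\right) 2 d = 2 d \left(33 + d\right)$)
$m{\left(135 \right)} - 40006 = 2 \cdot 135 \left(33 + 135\right) - 40006 = 2 \cdot 135 \cdot 168 - 40006 = 45360 - 40006 = 5354$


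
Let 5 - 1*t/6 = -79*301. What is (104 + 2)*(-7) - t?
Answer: -143446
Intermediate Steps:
t = 142704 (t = 30 - (-474)*301 = 30 - 6*(-23779) = 30 + 142674 = 142704)
(104 + 2)*(-7) - t = (104 + 2)*(-7) - 1*142704 = 106*(-7) - 142704 = -742 - 142704 = -143446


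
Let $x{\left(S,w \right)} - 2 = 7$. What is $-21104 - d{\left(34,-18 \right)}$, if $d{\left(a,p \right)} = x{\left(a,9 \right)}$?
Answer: $-21113$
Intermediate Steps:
$x{\left(S,w \right)} = 9$ ($x{\left(S,w \right)} = 2 + 7 = 9$)
$d{\left(a,p \right)} = 9$
$-21104 - d{\left(34,-18 \right)} = -21104 - 9 = -21113$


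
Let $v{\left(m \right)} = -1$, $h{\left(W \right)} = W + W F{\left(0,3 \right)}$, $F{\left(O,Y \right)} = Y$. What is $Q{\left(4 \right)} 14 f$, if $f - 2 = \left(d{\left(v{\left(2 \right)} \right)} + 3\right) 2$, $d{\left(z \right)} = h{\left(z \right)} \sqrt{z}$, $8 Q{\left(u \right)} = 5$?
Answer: $70 - 70 i \approx 70.0 - 70.0 i$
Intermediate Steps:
$Q{\left(u \right)} = \frac{5}{8}$ ($Q{\left(u \right)} = \frac{1}{8} \cdot 5 = \frac{5}{8}$)
$h{\left(W \right)} = 4 W$ ($h{\left(W \right)} = W + W 3 = W + 3 W = 4 W$)
$d{\left(z \right)} = 4 z^{\frac{3}{2}}$ ($d{\left(z \right)} = 4 z \sqrt{z} = 4 z^{\frac{3}{2}}$)
$f = 8 - 8 i$ ($f = 2 + \left(4 \left(-1\right)^{\frac{3}{2}} + 3\right) 2 = 2 + \left(4 \left(- i\right) + 3\right) 2 = 2 + \left(- 4 i + 3\right) 2 = 2 + \left(3 - 4 i\right) 2 = 2 + \left(6 - 8 i\right) = 8 - 8 i \approx 8.0 - 8.0 i$)
$Q{\left(4 \right)} 14 f = \frac{5}{8} \cdot 14 \left(8 - 8 i\right) = \frac{35 \left(8 - 8 i\right)}{4} = 70 - 70 i$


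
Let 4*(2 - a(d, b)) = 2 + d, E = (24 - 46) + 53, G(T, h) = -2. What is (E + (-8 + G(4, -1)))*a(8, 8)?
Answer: -21/2 ≈ -10.500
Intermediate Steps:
E = 31 (E = -22 + 53 = 31)
a(d, b) = 3/2 - d/4 (a(d, b) = 2 - (2 + d)/4 = 2 + (-1/2 - d/4) = 3/2 - d/4)
(E + (-8 + G(4, -1)))*a(8, 8) = (31 + (-8 - 2))*(3/2 - 1/4*8) = (31 - 10)*(3/2 - 2) = 21*(-1/2) = -21/2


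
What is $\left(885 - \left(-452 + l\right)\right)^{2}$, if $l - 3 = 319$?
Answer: $1030225$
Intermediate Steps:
$l = 322$ ($l = 3 + 319 = 322$)
$\left(885 - \left(-452 + l\right)\right)^{2} = \left(885 + \left(452 - 322\right)\right)^{2} = \left(885 + 130\right)^{2} = 1015^{2} = 1030225$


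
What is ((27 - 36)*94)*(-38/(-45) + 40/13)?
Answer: -215636/65 ≈ -3317.5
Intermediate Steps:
((27 - 36)*94)*(-38/(-45) + 40/13) = (-9*94)*(-38*(-1/45) + 40*(1/13)) = -846*(38/45 + 40/13) = -846*2294/585 = -215636/65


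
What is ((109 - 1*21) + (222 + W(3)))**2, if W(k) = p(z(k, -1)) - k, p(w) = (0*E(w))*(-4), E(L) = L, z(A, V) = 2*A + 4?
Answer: 94249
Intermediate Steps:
z(A, V) = 4 + 2*A
p(w) = 0 (p(w) = (0*w)*(-4) = 0*(-4) = 0)
W(k) = -k (W(k) = 0 - k = -k)
((109 - 1*21) + (222 + W(3)))**2 = ((109 - 1*21) + (222 - 1*3))**2 = ((109 - 21) + (222 - 3))**2 = (88 + 219)**2 = 307**2 = 94249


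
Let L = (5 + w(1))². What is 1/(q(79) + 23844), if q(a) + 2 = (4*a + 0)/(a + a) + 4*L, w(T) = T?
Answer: 1/23988 ≈ 4.1688e-5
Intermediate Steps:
L = 36 (L = (5 + 1)² = 6² = 36)
q(a) = 144 (q(a) = -2 + ((4*a + 0)/(a + a) + 4*36) = -2 + ((4*a)/((2*a)) + 144) = -2 + ((4*a)*(1/(2*a)) + 144) = -2 + (2 + 144) = -2 + 146 = 144)
1/(q(79) + 23844) = 1/(144 + 23844) = 1/23988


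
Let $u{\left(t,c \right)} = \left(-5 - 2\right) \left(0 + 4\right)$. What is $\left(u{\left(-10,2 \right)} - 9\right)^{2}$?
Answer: $1369$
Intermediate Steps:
$u{\left(t,c \right)} = -28$ ($u{\left(t,c \right)} = \left(-7\right) 4 = -28$)
$\left(u{\left(-10,2 \right)} - 9\right)^{2} = \left(-28 - 9\right)^{2} = \left(-37\right)^{2} = 1369$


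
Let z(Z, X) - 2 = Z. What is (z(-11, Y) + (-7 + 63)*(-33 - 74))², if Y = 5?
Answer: 36012001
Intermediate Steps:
z(Z, X) = 2 + Z
(z(-11, Y) + (-7 + 63)*(-33 - 74))² = ((2 - 11) + (-7 + 63)*(-33 - 74))² = (-9 + 56*(-107))² = (-9 - 5992)² = (-6001)² = 36012001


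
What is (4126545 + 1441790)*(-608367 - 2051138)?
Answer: -14809014774175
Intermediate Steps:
(4126545 + 1441790)*(-608367 - 2051138) = 5568335*(-2659505) = -14809014774175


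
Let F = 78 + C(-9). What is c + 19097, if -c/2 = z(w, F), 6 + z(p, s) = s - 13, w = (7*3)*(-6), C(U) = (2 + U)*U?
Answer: 18853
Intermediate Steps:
C(U) = U*(2 + U)
w = -126 (w = 21*(-6) = -126)
F = 141 (F = 78 - 9*(2 - 9) = 78 - 9*(-7) = 78 + 63 = 141)
z(p, s) = -19 + s (z(p, s) = -6 + (s - 13) = -6 + (-13 + s) = -19 + s)
c = -244 (c = -2*(-19 + 141) = -2*122 = -244)
c + 19097 = -244 + 19097 = 18853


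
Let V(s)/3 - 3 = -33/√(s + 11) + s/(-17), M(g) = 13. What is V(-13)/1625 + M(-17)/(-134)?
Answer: -333397/3701750 + 99*I*√2/3250 ≈ -0.090065 + 0.043079*I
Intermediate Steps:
V(s) = 9 - 99/√(11 + s) - 3*s/17 (V(s) = 9 + 3*(-33/√(s + 11) + s/(-17)) = 9 + 3*(-33/√(11 + s) + s*(-1/17)) = 9 + 3*(-33/√(11 + s) - s/17) = 9 + (-99/√(11 + s) - 3*s/17) = 9 - 99/√(11 + s) - 3*s/17)
V(-13)/1625 + M(-17)/(-134) = (9 - 99/√(11 - 13) - 3/17*(-13))/1625 + 13/(-134) = (9 - (-99)*I*√2/2 + 39/17)*(1/1625) + 13*(-1/134) = (9 - (-99)*I*√2/2 + 39/17)*(1/1625) - 13/134 = (9 + 99*I*√2/2 + 39/17)*(1/1625) - 13/134 = (192/17 + 99*I*√2/2)*(1/1625) - 13/134 = (192/27625 + 99*I*√2/3250) - 13/134 = -333397/3701750 + 99*I*√2/3250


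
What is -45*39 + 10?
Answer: -1745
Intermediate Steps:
-45*39 + 10 = -1755 + 10 = -1745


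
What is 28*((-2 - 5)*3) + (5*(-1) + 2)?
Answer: -591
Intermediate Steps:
28*((-2 - 5)*3) + (5*(-1) + 2) = 28*(-7*3) + (-5 + 2) = 28*(-21) - 3 = -588 - 3 = -591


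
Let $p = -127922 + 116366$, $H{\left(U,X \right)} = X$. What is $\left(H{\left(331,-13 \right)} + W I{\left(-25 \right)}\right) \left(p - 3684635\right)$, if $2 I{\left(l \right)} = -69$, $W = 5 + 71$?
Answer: $9739463285$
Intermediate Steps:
$W = 76$
$I{\left(l \right)} = - \frac{69}{2}$ ($I{\left(l \right)} = \frac{1}{2} \left(-69\right) = - \frac{69}{2}$)
$p = -11556$
$\left(H{\left(331,-13 \right)} + W I{\left(-25 \right)}\right) \left(p - 3684635\right) = \left(-13 + 76 \left(- \frac{69}{2}\right)\right) \left(-11556 - 3684635\right) = \left(-13 - 2622\right) \left(-3696191\right) = \left(-2635\right) \left(-3696191\right) = 9739463285$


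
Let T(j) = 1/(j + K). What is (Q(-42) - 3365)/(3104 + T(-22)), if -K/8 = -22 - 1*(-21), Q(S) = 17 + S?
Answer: -3164/2897 ≈ -1.0922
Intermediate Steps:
K = 8 (K = -8*(-22 - 1*(-21)) = -8*(-22 + 21) = -8*(-1) = 8)
T(j) = 1/(8 + j) (T(j) = 1/(j + 8) = 1/(8 + j))
(Q(-42) - 3365)/(3104 + T(-22)) = ((17 - 42) - 3365)/(3104 + 1/(8 - 22)) = (-25 - 3365)/(3104 + 1/(-14)) = -3390/(3104 - 1/14) = -3390/43455/14 = -3390*14/43455 = -3164/2897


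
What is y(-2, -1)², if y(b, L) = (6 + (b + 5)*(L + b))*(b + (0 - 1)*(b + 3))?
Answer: 81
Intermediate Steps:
y(b, L) = -18 - 3*(5 + b)*(L + b) (y(b, L) = (6 + (5 + b)*(L + b))*(b - (3 + b)) = (6 + (5 + b)*(L + b))*(b + (-3 - b)) = (6 + (5 + b)*(L + b))*(-3) = -18 - 3*(5 + b)*(L + b))
y(-2, -1)² = (-18 - 15*(-1) - 15*(-2) - 3*(-2)² - 3*(-1)*(-2))² = (-18 + 15 + 30 - 3*4 - 6)² = (-18 + 15 + 30 - 12 - 6)² = 9² = 81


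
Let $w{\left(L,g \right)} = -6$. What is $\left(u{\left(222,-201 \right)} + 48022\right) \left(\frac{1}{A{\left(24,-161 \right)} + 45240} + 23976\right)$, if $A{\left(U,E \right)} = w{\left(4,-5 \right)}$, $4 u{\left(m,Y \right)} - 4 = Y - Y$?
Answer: $\frac{52082402678855}{45234} \approx 1.1514 \cdot 10^{9}$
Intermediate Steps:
$u{\left(m,Y \right)} = 1$ ($u{\left(m,Y \right)} = 1 + \frac{Y - Y}{4} = 1 + \frac{1}{4} \cdot 0 = 1 + 0 = 1$)
$A{\left(U,E \right)} = -6$
$\left(u{\left(222,-201 \right)} + 48022\right) \left(\frac{1}{A{\left(24,-161 \right)} + 45240} + 23976\right) = \left(1 + 48022\right) \left(\frac{1}{-6 + 45240} + 23976\right) = 48023 \left(\frac{1}{45234} + 23976\right) = 48023 \cdot \frac{1084530385}{45234} = \frac{52082402678855}{45234}$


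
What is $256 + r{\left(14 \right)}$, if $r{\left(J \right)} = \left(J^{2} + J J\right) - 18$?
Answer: $630$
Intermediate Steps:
$r{\left(J \right)} = -18 + 2 J^{2}$ ($r{\left(J \right)} = \left(J^{2} + J^{2}\right) - 18 = 2 J^{2} - 18 = -18 + 2 J^{2}$)
$256 + r{\left(14 \right)} = 256 - \left(18 - 2 \cdot 14^{2}\right) = 256 + \left(-18 + 2 \cdot 196\right) = 256 + \left(-18 + 392\right) = 256 + 374 = 630$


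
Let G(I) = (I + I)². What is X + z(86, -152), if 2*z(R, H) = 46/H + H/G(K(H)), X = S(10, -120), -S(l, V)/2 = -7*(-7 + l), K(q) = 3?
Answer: 54361/1368 ≈ 39.738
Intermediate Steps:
G(I) = 4*I² (G(I) = (2*I)² = 4*I²)
S(l, V) = -98 + 14*l (S(l, V) = -(-14)*(-7 + l) = -2*(49 - 7*l) = -98 + 14*l)
X = 42 (X = -98 + 14*10 = -98 + 140 = 42)
z(R, H) = 23/H + H/72 (z(R, H) = (46/H + H/((4*3²)))/2 = (46/H + H/((4*9)))/2 = (46/H + H/36)/2 = 23/H + H/72)
X + z(86, -152) = 42 + (23/(-152) + (1/72)*(-152)) = 42 + (23*(-1/152) - 19/9) = 42 + (-23/152 - 19/9) = 42 - 3095/1368 = 54361/1368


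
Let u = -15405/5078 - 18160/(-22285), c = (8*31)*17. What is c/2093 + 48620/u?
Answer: -328989130452848/15014819911 ≈ -21911.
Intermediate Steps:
c = 4216 (c = 248*17 = 4216)
u = -50216789/22632646 (u = -15405*1/5078 - 18160*(-1/22285) = -15405/5078 + 3632/4457 = -50216789/22632646 ≈ -2.2188)
c/2093 + 48620/u = 4216/2093 + 48620/(-50216789/22632646) = 4216*(1/2093) + 48620*(-22632646/50216789) = 4216/2093 - 1100399248520/50216789 = -328989130452848/15014819911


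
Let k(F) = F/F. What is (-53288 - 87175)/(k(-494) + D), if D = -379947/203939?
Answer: 28645883757/176008 ≈ 1.6275e+5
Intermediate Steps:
k(F) = 1
D = -379947/203939 (D = -379947*1/203939 = -379947/203939 ≈ -1.8630)
(-53288 - 87175)/(k(-494) + D) = (-53288 - 87175)/(1 - 379947/203939) = -140463/(-176008/203939) = -140463*(-203939/176008) = 28645883757/176008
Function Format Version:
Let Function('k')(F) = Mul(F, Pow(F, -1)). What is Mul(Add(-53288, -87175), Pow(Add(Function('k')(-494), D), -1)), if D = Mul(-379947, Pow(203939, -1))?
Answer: Rational(28645883757, 176008) ≈ 1.6275e+5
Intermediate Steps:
Function('k')(F) = 1
D = Rational(-379947, 203939) (D = Mul(-379947, Rational(1, 203939)) = Rational(-379947, 203939) ≈ -1.8630)
Mul(Add(-53288, -87175), Pow(Add(Function('k')(-494), D), -1)) = Mul(Add(-53288, -87175), Pow(Add(1, Rational(-379947, 203939)), -1)) = Mul(-140463, Pow(Rational(-176008, 203939), -1)) = Mul(-140463, Rational(-203939, 176008)) = Rational(28645883757, 176008)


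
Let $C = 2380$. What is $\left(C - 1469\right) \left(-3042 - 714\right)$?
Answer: $-3421716$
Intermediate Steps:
$\left(C - 1469\right) \left(-3042 - 714\right) = \left(2380 - 1469\right) \left(-3042 - 714\right) = 911 \left(-3756\right) = -3421716$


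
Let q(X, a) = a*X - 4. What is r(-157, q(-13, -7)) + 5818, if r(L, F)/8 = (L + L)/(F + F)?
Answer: 504910/87 ≈ 5803.6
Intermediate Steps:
q(X, a) = -4 + X*a (q(X, a) = X*a - 4 = -4 + X*a)
r(L, F) = 8*L/F (r(L, F) = 8*((L + L)/(F + F)) = 8*((2*L)/((2*F))) = 8*((2*L)*(1/(2*F))) = 8*(L/F) = 8*L/F)
r(-157, q(-13, -7)) + 5818 = 8*(-157)/(-4 - 13*(-7)) + 5818 = 8*(-157)/(-4 + 91) + 5818 = 8*(-157)/87 + 5818 = 8*(-157)*(1/87) + 5818 = -1256/87 + 5818 = 504910/87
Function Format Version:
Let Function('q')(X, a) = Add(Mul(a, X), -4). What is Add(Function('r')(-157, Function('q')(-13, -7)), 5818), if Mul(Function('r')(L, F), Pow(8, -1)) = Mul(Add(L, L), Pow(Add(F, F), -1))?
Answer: Rational(504910, 87) ≈ 5803.6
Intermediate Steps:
Function('q')(X, a) = Add(-4, Mul(X, a)) (Function('q')(X, a) = Add(Mul(X, a), -4) = Add(-4, Mul(X, a)))
Function('r')(L, F) = Mul(8, L, Pow(F, -1)) (Function('r')(L, F) = Mul(8, Mul(Add(L, L), Pow(Add(F, F), -1))) = Mul(8, Mul(Mul(2, L), Pow(Mul(2, F), -1))) = Mul(8, Mul(Mul(2, L), Mul(Rational(1, 2), Pow(F, -1)))) = Mul(8, Mul(L, Pow(F, -1))) = Mul(8, L, Pow(F, -1)))
Add(Function('r')(-157, Function('q')(-13, -7)), 5818) = Add(Mul(8, -157, Pow(Add(-4, Mul(-13, -7)), -1)), 5818) = Add(Mul(8, -157, Pow(Add(-4, 91), -1)), 5818) = Add(Mul(8, -157, Pow(87, -1)), 5818) = Add(Mul(8, -157, Rational(1, 87)), 5818) = Add(Rational(-1256, 87), 5818) = Rational(504910, 87)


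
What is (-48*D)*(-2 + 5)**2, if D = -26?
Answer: 11232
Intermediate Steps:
(-48*D)*(-2 + 5)**2 = (-48*(-26))*(-2 + 5)**2 = 1248*3**2 = 1248*9 = 11232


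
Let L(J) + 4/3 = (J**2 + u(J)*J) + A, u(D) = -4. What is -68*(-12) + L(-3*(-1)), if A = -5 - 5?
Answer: 2405/3 ≈ 801.67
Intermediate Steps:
A = -10
L(J) = -34/3 + J**2 - 4*J (L(J) = -4/3 + ((J**2 - 4*J) - 10) = -4/3 + (-10 + J**2 - 4*J) = -34/3 + J**2 - 4*J)
-68*(-12) + L(-3*(-1)) = -68*(-12) + (-34/3 + (-3*(-1))**2 - (-12)*(-1)) = 816 + (-34/3 + 3**2 - 4*3) = 816 + (-34/3 + 9 - 12) = 816 - 43/3 = 2405/3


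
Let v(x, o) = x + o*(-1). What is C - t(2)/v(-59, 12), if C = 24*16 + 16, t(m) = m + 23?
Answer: 28425/71 ≈ 400.35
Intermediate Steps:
t(m) = 23 + m
v(x, o) = x - o
C = 400 (C = 384 + 16 = 400)
C - t(2)/v(-59, 12) = 400 - (23 + 2)/(-59 - 1*12) = 400 - 25/(-59 - 12) = 400 - 25/(-71) = 400 - 25*(-1)/71 = 400 - 1*(-25/71) = 400 + 25/71 = 28425/71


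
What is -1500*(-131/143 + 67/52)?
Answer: -79875/143 ≈ -558.57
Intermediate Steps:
-1500*(-131/143 + 67/52) = -1500*213/572 = -79875/143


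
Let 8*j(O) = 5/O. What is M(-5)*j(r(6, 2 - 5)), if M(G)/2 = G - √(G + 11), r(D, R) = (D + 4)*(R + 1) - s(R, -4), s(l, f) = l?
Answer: 25/68 + 5*√6/68 ≈ 0.54776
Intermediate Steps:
r(D, R) = -R + (1 + R)*(4 + D) (r(D, R) = (D + 4)*(R + 1) - R = (4 + D)*(1 + R) - R = (1 + R)*(4 + D) - R = -R + (1 + R)*(4 + D))
M(G) = -2*√(11 + G) + 2*G (M(G) = 2*(G - √(G + 11)) = 2*(G - √(11 + G)) = -2*√(11 + G) + 2*G)
j(O) = 5/(8*O) (j(O) = (5/O)/8 = 5/(8*O))
M(-5)*j(r(6, 2 - 5)) = (-2*√(11 - 5) + 2*(-5))*(5/(8*(4 + 6 + 3*(2 - 5) + 6*(2 - 5)))) = (-2*√6 - 10)*(5/(8*(4 + 6 + 3*(-3) + 6*(-3)))) = (-10 - 2*√6)*(5/(8*(4 + 6 - 9 - 18))) = (-10 - 2*√6)*((5/8)/(-17)) = (-10 - 2*√6)*((5/8)*(-1/17)) = (-10 - 2*√6)*(-5/136) = 25/68 + 5*√6/68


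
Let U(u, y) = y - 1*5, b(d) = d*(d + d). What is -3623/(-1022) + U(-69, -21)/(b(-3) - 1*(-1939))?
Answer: 7063639/2000054 ≈ 3.5317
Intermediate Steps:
b(d) = 2*d² (b(d) = d*(2*d) = 2*d²)
U(u, y) = -5 + y (U(u, y) = y - 5 = -5 + y)
-3623/(-1022) + U(-69, -21)/(b(-3) - 1*(-1939)) = -3623/(-1022) + (-5 - 21)/(2*(-3)² - 1*(-1939)) = -3623*(-1/1022) - 26/(2*9 + 1939) = 3623/1022 - 26/(18 + 1939) = 3623/1022 - 26/1957 = 7063639/2000054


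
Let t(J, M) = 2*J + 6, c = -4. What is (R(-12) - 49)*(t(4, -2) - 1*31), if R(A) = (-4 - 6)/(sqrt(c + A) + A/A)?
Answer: 843 - 40*I ≈ 843.0 - 40.0*I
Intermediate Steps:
t(J, M) = 6 + 2*J
R(A) = -10/(1 + sqrt(-4 + A)) (R(A) = (-4 - 6)/(sqrt(-4 + A) + A/A) = -10/(sqrt(-4 + A) + 1) = -10/(1 + sqrt(-4 + A)))
(R(-12) - 49)*(t(4, -2) - 1*31) = (-10/(1 + sqrt(-4 - 12)) - 49)*((6 + 2*4) - 1*31) = (-10/(1 + sqrt(-16)) - 49)*((6 + 8) - 31) = (-10*(1 - 4*I)/17 - 49)*(14 - 31) = (-10*(1 - 4*I)/17 - 49)*(-17) = (-49 - 10*(1 - 4*I)/17)*(-17) = 833 + 10*(1 - 4*I)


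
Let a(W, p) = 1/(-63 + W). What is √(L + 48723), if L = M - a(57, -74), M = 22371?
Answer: √2559390/6 ≈ 266.63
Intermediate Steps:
L = 134227/6 (L = 22371 - 1/(-63 + 57) = 22371 - 1/(-6) = 22371 - 1*(-⅙) = 22371 + ⅙ = 134227/6 ≈ 22371.)
√(L + 48723) = √(134227/6 + 48723) = √(426565/6) = √2559390/6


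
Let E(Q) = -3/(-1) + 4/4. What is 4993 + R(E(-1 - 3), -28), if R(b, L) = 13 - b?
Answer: 5002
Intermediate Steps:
E(Q) = 4 (E(Q) = -3*(-1) + 4*(¼) = 3 + 1 = 4)
4993 + R(E(-1 - 3), -28) = 4993 + (13 - 1*4) = 4993 + (13 - 4) = 4993 + 9 = 5002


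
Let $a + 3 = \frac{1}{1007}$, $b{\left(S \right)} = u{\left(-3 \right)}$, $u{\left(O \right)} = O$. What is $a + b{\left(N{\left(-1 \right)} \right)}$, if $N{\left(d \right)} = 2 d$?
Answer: $- \frac{6041}{1007} \approx -5.999$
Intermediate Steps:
$b{\left(S \right)} = -3$
$a = - \frac{3020}{1007}$ ($a = -3 + \frac{1}{1007} = - \frac{3020}{1007} \approx -2.999$)
$a + b{\left(N{\left(-1 \right)} \right)} = - \frac{3020}{1007} - 3 = - \frac{6041}{1007}$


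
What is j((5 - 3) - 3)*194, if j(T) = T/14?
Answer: -97/7 ≈ -13.857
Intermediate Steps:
j(T) = T/14 (j(T) = T*(1/14) = T/14)
j((5 - 3) - 3)*194 = (((5 - 3) - 3)/14)*194 = ((2 - 3)/14)*194 = ((1/14)*(-1))*194 = -1/14*194 = -97/7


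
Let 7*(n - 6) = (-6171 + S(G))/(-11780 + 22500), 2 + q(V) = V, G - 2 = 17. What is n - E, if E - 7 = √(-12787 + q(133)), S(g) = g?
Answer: -10149/9380 - 4*I*√791 ≈ -1.082 - 112.5*I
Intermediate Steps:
G = 19 (G = 2 + 17 = 19)
q(V) = -2 + V
E = 7 + 4*I*√791 (E = 7 + √(-12787 + (-2 + 133)) = 7 + √(-12787 + 131) = 7 + √(-12656) = 7 + 4*I*√791 ≈ 7.0 + 112.5*I)
n = 55511/9380 (n = 6 + ((-6171 + 19)/(-11780 + 22500))/7 = 6 + (-6152/10720)/7 = 6 + (-6152*1/10720)/7 = 6 + (⅐)*(-769/1340) = 6 - 769/9380 = 55511/9380 ≈ 5.9180)
n - E = 55511/9380 - (7 + 4*I*√791) = 55511/9380 + (-7 - 4*I*√791) = -10149/9380 - 4*I*√791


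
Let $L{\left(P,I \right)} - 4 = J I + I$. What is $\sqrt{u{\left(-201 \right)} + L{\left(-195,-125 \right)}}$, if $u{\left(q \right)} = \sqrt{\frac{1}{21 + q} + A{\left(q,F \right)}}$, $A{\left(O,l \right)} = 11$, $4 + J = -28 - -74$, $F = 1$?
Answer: $\frac{\sqrt{-4833900 + 30 \sqrt{9895}}}{30} \approx 73.265 i$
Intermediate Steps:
$J = 42$ ($J = -4 - -46 = -4 + \left(-28 + 74\right) = -4 + 46 = 42$)
$u{\left(q \right)} = \sqrt{11 + \frac{1}{21 + q}}$ ($u{\left(q \right)} = \sqrt{\frac{1}{21 + q} + 11} = \sqrt{11 + \frac{1}{21 + q}}$)
$L{\left(P,I \right)} = 4 + 43 I$ ($L{\left(P,I \right)} = 4 + \left(42 I + I\right) = 4 + 43 I$)
$\sqrt{u{\left(-201 \right)} + L{\left(-195,-125 \right)}} = \sqrt{\sqrt{\frac{232 + 11 \left(-201\right)}{21 - 201}} + \left(4 + 43 \left(-125\right)\right)} = \sqrt{\sqrt{\frac{232 - 2211}{-180}} + \left(4 - 5375\right)} = \sqrt{\sqrt{\left(- \frac{1}{180}\right) \left(-1979\right)} - 5371} = \sqrt{\sqrt{\frac{1979}{180}} - 5371} = \sqrt{\frac{\sqrt{9895}}{30} - 5371} = \sqrt{-5371 + \frac{\sqrt{9895}}{30}}$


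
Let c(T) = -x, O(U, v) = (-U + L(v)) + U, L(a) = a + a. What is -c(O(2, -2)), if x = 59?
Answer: 59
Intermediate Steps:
L(a) = 2*a
O(U, v) = 2*v (O(U, v) = (-U + 2*v) + U = 2*v)
c(T) = -59 (c(T) = -1*59 = -59)
-c(O(2, -2)) = -1*(-59) = 59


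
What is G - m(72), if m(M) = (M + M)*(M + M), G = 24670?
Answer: 3934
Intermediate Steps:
m(M) = 4*M² (m(M) = (2*M)*(2*M) = 4*M²)
G - m(72) = 24670 - 4*72² = 24670 - 4*5184 = 24670 - 1*20736 = 24670 - 20736 = 3934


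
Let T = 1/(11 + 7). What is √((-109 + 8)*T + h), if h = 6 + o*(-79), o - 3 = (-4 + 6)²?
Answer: 7*I*√406/6 ≈ 23.508*I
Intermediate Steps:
T = 1/18 ≈ 0.055556
o = 7 (o = 3 + (-4 + 6)² = 3 + 2² = 3 + 4 = 7)
h = -547 (h = 6 + 7*(-79) = 6 - 553 = -547)
√((-109 + 8)*T + h) = √((-109 + 8)*(1/18) - 547) = √(-101*1/18 - 547) = √(-101/18 - 547) = √(-9947/18) = 7*I*√406/6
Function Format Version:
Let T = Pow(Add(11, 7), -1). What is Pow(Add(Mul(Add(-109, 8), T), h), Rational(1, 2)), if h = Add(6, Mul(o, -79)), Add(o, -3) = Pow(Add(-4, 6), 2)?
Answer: Mul(Rational(7, 6), I, Pow(406, Rational(1, 2))) ≈ Mul(23.508, I)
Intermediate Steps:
T = Rational(1, 18) (T = Pow(18, -1) = Rational(1, 18) ≈ 0.055556)
o = 7 (o = Add(3, Pow(Add(-4, 6), 2)) = Add(3, Pow(2, 2)) = Add(3, 4) = 7)
h = -547 (h = Add(6, Mul(7, -79)) = Add(6, -553) = -547)
Pow(Add(Mul(Add(-109, 8), T), h), Rational(1, 2)) = Pow(Add(Mul(Add(-109, 8), Rational(1, 18)), -547), Rational(1, 2)) = Pow(Add(Mul(-101, Rational(1, 18)), -547), Rational(1, 2)) = Pow(Add(Rational(-101, 18), -547), Rational(1, 2)) = Pow(Rational(-9947, 18), Rational(1, 2)) = Mul(Rational(7, 6), I, Pow(406, Rational(1, 2)))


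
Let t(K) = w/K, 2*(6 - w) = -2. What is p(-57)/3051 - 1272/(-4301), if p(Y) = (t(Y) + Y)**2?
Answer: 58206159464/42634518399 ≈ 1.3652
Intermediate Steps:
w = 7 (w = 6 - 1/2*(-2) = 6 + 1 = 7)
t(K) = 7/K
p(Y) = (Y + 7/Y)**2 (p(Y) = (7/Y + Y)**2 = (Y + 7/Y)**2)
p(-57)/3051 - 1272/(-4301) = ((7 + (-57)**2)**2/(-57)**2)/3051 - 1272/(-4301) = ((7 + 3249)**2/3249)*(1/3051) - 1272*(-1/4301) = ((1/3249)*3256**2)*(1/3051) + 1272/4301 = ((1/3249)*10601536)*(1/3051) + 1272/4301 = (10601536/3249)*(1/3051) + 1272/4301 = 10601536/9912699 + 1272/4301 = 58206159464/42634518399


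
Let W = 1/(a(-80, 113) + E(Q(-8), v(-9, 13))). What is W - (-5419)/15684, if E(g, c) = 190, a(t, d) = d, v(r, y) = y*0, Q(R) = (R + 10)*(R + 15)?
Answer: 552547/1584084 ≈ 0.34881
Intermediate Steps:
Q(R) = (10 + R)*(15 + R)
v(r, y) = 0
W = 1/303 (W = 1/(113 + 190) = 1/303 ≈ 0.0033003)
W - (-5419)/15684 = 1/303 - (-5419)/15684 = 1/303 - 1*(-5419/15684) = 1/303 + 5419/15684 = 552547/1584084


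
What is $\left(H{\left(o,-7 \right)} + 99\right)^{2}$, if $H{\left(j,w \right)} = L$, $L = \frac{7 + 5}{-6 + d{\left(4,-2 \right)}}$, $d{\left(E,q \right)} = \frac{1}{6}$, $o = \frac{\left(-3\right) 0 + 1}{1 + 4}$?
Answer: $\frac{11512449}{1225} \approx 9397.9$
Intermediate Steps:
$o = \frac{1}{5}$ ($o = \frac{0 + 1}{5} = 1 \cdot \frac{1}{5} = \frac{1}{5} \approx 0.2$)
$d{\left(E,q \right)} = \frac{1}{6}$
$L = - \frac{72}{35}$ ($L = \frac{7 + 5}{-6 + \frac{1}{6}} = \frac{12}{- \frac{35}{6}} = 12 \left(- \frac{6}{35}\right) = - \frac{72}{35} \approx -2.0571$)
$H{\left(j,w \right)} = - \frac{72}{35}$
$\left(H{\left(o,-7 \right)} + 99\right)^{2} = \left(- \frac{72}{35} + 99\right)^{2} = \left(\frac{3393}{35}\right)^{2} = \frac{11512449}{1225}$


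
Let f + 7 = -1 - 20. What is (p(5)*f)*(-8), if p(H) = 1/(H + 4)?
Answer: 224/9 ≈ 24.889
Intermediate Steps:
p(H) = 1/(4 + H)
f = -28 (f = -7 + (-1 - 20) = -7 - 21 = -28)
(p(5)*f)*(-8) = (-28/(4 + 5))*(-8) = (-28/9)*(-8) = ((1/9)*(-28))*(-8) = -28/9*(-8) = 224/9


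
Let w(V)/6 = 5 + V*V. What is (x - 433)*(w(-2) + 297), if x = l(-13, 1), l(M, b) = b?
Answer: -151632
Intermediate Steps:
x = 1
w(V) = 30 + 6*V**2 (w(V) = 6*(5 + V*V) = 6*(5 + V**2) = 30 + 6*V**2)
(x - 433)*(w(-2) + 297) = (1 - 433)*((30 + 6*(-2)**2) + 297) = -432*((30 + 6*4) + 297) = -432*((30 + 24) + 297) = -432*(54 + 297) = -432*351 = -151632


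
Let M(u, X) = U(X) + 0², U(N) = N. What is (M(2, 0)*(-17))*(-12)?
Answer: 0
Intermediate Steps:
M(u, X) = X (M(u, X) = X + 0² = X + 0 = X)
(M(2, 0)*(-17))*(-12) = (0*(-17))*(-12) = 0*(-12) = 0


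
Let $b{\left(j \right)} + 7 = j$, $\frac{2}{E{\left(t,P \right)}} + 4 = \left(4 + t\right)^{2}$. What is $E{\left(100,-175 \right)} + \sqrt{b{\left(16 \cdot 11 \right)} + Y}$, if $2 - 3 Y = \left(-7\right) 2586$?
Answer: $\frac{1}{5406} + \frac{\sqrt{55833}}{3} \approx 78.764$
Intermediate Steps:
$Y = \frac{18104}{3}$ ($Y = \frac{2}{3} - \frac{\left(-7\right) 2586}{3} = \frac{2}{3} - -6034 = \frac{2}{3} + 6034 = \frac{18104}{3} \approx 6034.7$)
$E{\left(t,P \right)} = \frac{2}{-4 + \left(4 + t\right)^{2}}$
$b{\left(j \right)} = -7 + j$
$E{\left(100,-175 \right)} + \sqrt{b{\left(16 \cdot 11 \right)} + Y} = \frac{2}{-4 + \left(4 + 100\right)^{2}} + \sqrt{\left(-7 + 16 \cdot 11\right) + \frac{18104}{3}} = \frac{2}{-4 + 104^{2}} + \sqrt{\left(-7 + 176\right) + \frac{18104}{3}} = \frac{2}{-4 + 10816} + \sqrt{169 + \frac{18104}{3}} = \frac{2}{10812} + \sqrt{\frac{18611}{3}} = 2 \cdot \frac{1}{10812} + \frac{\sqrt{55833}}{3} = \frac{1}{5406} + \frac{\sqrt{55833}}{3}$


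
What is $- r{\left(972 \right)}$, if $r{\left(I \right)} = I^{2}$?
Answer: $-944784$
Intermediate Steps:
$- r{\left(972 \right)} = - 972^{2} = \left(-1\right) 944784 = -944784$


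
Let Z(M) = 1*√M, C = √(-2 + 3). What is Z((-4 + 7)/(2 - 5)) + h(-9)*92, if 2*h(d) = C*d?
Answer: -414 + I ≈ -414.0 + 1.0*I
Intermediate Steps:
C = 1 (C = √1 = 1)
Z(M) = √M
h(d) = d/2 (h(d) = (1*d)/2 = d/2)
Z((-4 + 7)/(2 - 5)) + h(-9)*92 = √((-4 + 7)/(2 - 5)) + ((½)*(-9))*92 = √(3/(-3)) - 9/2*92 = √(3*(-⅓)) - 414 = √(-1) - 414 = I - 414 = -414 + I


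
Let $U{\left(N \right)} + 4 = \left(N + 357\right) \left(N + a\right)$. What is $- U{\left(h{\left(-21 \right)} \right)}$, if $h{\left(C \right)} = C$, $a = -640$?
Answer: $222100$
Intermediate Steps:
$U{\left(N \right)} = -4 + \left(-640 + N\right) \left(357 + N\right)$ ($U{\left(N \right)} = -4 + \left(N + 357\right) \left(N - 640\right) = -4 + \left(357 + N\right) \left(-640 + N\right) = -4 + \left(-640 + N\right) \left(357 + N\right)$)
$- U{\left(h{\left(-21 \right)} \right)} = - (-228484 + \left(-21\right)^{2} - -5943) = - (-228484 + 441 + 5943) = \left(-1\right) \left(-222100\right) = 222100$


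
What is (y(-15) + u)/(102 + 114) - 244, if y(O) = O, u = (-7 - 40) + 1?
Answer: -52765/216 ≈ -244.28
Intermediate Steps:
u = -46 (u = -47 + 1 = -46)
(y(-15) + u)/(102 + 114) - 244 = (-15 - 46)/(102 + 114) - 244 = -61/216 - 244 = -52765/216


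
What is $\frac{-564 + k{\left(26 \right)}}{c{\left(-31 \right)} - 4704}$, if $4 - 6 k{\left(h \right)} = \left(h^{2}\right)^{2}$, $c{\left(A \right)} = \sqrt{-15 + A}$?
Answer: $\frac{180459552}{11063831} + \frac{38363 i \sqrt{46}}{11063831} \approx 16.311 + 0.023517 i$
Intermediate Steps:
$k{\left(h \right)} = \frac{2}{3} - \frac{h^{4}}{6}$ ($k{\left(h \right)} = \frac{2}{3} - \frac{\left(h^{2}\right)^{2}}{6} = \frac{2}{3} - \frac{h^{4}}{6}$)
$\frac{-564 + k{\left(26 \right)}}{c{\left(-31 \right)} - 4704} = \frac{-564 + \left(\frac{2}{3} - \frac{26^{4}}{6}\right)}{\sqrt{-15 - 31} - 4704} = \frac{-564 + \left(\frac{2}{3} - \frac{228488}{3}\right)}{\sqrt{-46} - 4704} = \frac{-564 + \left(\frac{2}{3} - \frac{228488}{3}\right)}{i \sqrt{46} - 4704} = \frac{-564 - 76162}{-4704 + i \sqrt{46}} = - \frac{76726}{-4704 + i \sqrt{46}}$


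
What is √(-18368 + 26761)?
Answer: √8393 ≈ 91.613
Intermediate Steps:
√(-18368 + 26761) = √8393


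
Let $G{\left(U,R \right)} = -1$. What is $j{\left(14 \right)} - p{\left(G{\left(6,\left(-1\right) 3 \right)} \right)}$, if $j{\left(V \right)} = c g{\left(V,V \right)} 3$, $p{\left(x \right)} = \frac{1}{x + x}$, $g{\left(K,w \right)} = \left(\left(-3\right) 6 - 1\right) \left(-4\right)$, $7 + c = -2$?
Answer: $- \frac{4103}{2} \approx -2051.5$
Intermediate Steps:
$c = -9$ ($c = -7 - 2 = -9$)
$g{\left(K,w \right)} = 76$ ($g{\left(K,w \right)} = \left(-18 - 1\right) \left(-4\right) = \left(-19\right) \left(-4\right) = 76$)
$p{\left(x \right)} = \frac{1}{2 x}$
$j{\left(V \right)} = -2052$ ($j{\left(V \right)} = \left(-9\right) 76 \cdot 3 = \left(-684\right) 3 = -2052$)
$j{\left(14 \right)} - p{\left(G{\left(6,\left(-1\right) 3 \right)} \right)} = -2052 - \frac{1}{2 \left(-1\right)} = -2052 - \frac{1}{2} \left(-1\right) = -2052 - - \frac{1}{2} = -2052 + \frac{1}{2} = - \frac{4103}{2}$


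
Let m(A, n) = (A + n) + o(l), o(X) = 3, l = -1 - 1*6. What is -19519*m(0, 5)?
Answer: -156152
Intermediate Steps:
l = -7 (l = -1 - 6 = -7)
m(A, n) = 3 + A + n (m(A, n) = (A + n) + 3 = 3 + A + n)
-19519*m(0, 5) = -19519*(3 + 0 + 5) = -19519*8 = -156152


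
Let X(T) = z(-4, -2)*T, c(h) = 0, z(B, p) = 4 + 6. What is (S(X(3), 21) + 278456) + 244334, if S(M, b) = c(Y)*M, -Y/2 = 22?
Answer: 522790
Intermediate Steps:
z(B, p) = 10
Y = -44 (Y = -2*22 = -44)
X(T) = 10*T
S(M, b) = 0 (S(M, b) = 0*M = 0)
(S(X(3), 21) + 278456) + 244334 = (0 + 278456) + 244334 = 278456 + 244334 = 522790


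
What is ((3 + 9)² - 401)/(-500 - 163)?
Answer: 257/663 ≈ 0.38763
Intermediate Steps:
((3 + 9)² - 401)/(-500 - 163) = (12² - 401)/(-663) = (144 - 401)*(-1/663) = -257*(-1/663) = 257/663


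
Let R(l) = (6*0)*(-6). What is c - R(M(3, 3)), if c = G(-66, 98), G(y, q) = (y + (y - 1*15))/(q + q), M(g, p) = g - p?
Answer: -3/4 ≈ -0.75000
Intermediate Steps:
R(l) = 0 (R(l) = 0*(-6) = 0)
G(y, q) = (-15 + 2*y)/(2*q) (G(y, q) = (y + (y - 15))/((2*q)) = (y + (-15 + y))*(1/(2*q)) = (-15 + 2*y)*(1/(2*q)) = (-15 + 2*y)/(2*q))
c = -3/4 (c = (-15/2 - 66)/98 = (1/98)*(-147/2) = -3/4 ≈ -0.75000)
c - R(M(3, 3)) = -3/4 - 1*0 = -3/4 + 0 = -3/4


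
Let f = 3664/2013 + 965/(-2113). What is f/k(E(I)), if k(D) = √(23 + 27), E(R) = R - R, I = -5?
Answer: 5799487*√2/42534690 ≈ 0.19282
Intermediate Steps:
E(R) = 0
f = 5799487/4253469 (f = 3664*(1/2013) + 965*(-1/2113) = 3664/2013 - 965/2113 = 5799487/4253469 ≈ 1.3635)
k(D) = 5*√2 (k(D) = √50 = 5*√2)
f/k(E(I)) = 5799487/(4253469*((5*√2))) = 5799487*(√2/10)/4253469 = 5799487*√2/42534690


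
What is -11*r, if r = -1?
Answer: 11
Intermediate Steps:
-11*r = -11*(-1) = -1*(-11) = 11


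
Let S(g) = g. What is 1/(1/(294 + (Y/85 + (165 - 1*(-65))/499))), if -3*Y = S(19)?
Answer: 37459199/127245 ≈ 294.39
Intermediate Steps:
Y = -19/3 (Y = -⅓*19 = -19/3 ≈ -6.3333)
1/(1/(294 + (Y/85 + (165 - 1*(-65))/499))) = 1/(1/(294 + (-19/3/85 + (165 - 1*(-65))/499))) = 1/(1/(294 + (-19/3*1/85 + (165 + 65)*(1/499)))) = 1/(1/(294 + (-19/255 + 230*(1/499)))) = 1/(1/(294 + (-19/255 + 230/499))) = 1/(1/(294 + 49169/127245)) = 1/(1/(37459199/127245)) = 1/(127245/37459199) = 37459199/127245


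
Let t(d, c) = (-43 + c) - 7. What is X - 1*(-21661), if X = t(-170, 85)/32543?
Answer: 100701994/4649 ≈ 21661.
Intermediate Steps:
t(d, c) = -50 + c
X = 5/4649 (X = (-50 + 85)/32543 = 35*(1/32543) = 5/4649 ≈ 0.0010755)
X - 1*(-21661) = 5/4649 - 1*(-21661) = 5/4649 + 21661 = 100701994/4649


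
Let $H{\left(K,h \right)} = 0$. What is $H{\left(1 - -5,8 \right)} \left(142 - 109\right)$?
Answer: $0$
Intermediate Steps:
$H{\left(1 - -5,8 \right)} \left(142 - 109\right) = 0 \left(142 - 109\right) = 0 \cdot 33 = 0$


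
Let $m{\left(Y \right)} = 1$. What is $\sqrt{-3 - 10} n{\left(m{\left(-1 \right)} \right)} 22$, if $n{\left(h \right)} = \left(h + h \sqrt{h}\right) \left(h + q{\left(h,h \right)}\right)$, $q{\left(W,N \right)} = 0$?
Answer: $44 i \sqrt{13} \approx 158.64 i$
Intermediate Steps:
$n{\left(h \right)} = h \left(h + h^{\frac{3}{2}}\right)$ ($n{\left(h \right)} = \left(h + h \sqrt{h}\right) \left(h + 0\right) = \left(h + h^{\frac{3}{2}}\right) h = h \left(h + h^{\frac{3}{2}}\right)$)
$\sqrt{-3 - 10} n{\left(m{\left(-1 \right)} \right)} 22 = \sqrt{-3 - 10} \left(1^{2} + 1^{\frac{5}{2}}\right) 22 = \sqrt{-13} \left(1 + 1\right) 22 = i \sqrt{13} \cdot 2 \cdot 22 = 2 i \sqrt{13} \cdot 22 = 44 i \sqrt{13}$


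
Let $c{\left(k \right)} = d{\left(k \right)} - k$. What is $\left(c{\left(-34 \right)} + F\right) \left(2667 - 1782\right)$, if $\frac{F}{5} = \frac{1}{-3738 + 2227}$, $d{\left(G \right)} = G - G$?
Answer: $\frac{45461565}{1511} \approx 30087.0$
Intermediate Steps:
$d{\left(G \right)} = 0$
$c{\left(k \right)} = - k$ ($c{\left(k \right)} = 0 - k = - k$)
$F = - \frac{5}{1511}$ ($F = \frac{5}{-3738 + 2227} = \frac{5}{-1511} = 5 \left(- \frac{1}{1511}\right) = - \frac{5}{1511} \approx -0.0033091$)
$\left(c{\left(-34 \right)} + F\right) \left(2667 - 1782\right) = \left(\left(-1\right) \left(-34\right) - \frac{5}{1511}\right) \left(2667 - 1782\right) = \left(34 - \frac{5}{1511}\right) 885 = \frac{51369}{1511} \cdot 885 = \frac{45461565}{1511}$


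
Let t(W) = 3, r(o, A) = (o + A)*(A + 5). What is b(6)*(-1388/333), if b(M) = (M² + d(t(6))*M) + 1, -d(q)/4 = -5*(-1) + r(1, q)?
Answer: 31924/9 ≈ 3547.1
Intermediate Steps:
r(o, A) = (5 + A)*(A + o) (r(o, A) = (A + o)*(5 + A) = (5 + A)*(A + o))
d(q) = -40 - 24*q - 4*q² (d(q) = -4*(-5*(-1) + (q² + 5*q + 5*1 + q*1)) = -4*(5 + (q² + 5*q + 5 + q)) = -4*(5 + (5 + q² + 6*q)) = -4*(10 + q² + 6*q) = -40 - 24*q - 4*q²)
b(M) = 1 + M² - 148*M (b(M) = (M² + (-40 - 24*3 - 4*3²)*M) + 1 = (M² + (-40 - 72 - 4*9)*M) + 1 = (M² + (-40 - 72 - 36)*M) + 1 = (M² - 148*M) + 1 = 1 + M² - 148*M)
b(6)*(-1388/333) = (1 + 6² - 148*6)*(-1388/333) = (1 + 36 - 888)*(-1388*1/333) = -851*(-1388/333) = 31924/9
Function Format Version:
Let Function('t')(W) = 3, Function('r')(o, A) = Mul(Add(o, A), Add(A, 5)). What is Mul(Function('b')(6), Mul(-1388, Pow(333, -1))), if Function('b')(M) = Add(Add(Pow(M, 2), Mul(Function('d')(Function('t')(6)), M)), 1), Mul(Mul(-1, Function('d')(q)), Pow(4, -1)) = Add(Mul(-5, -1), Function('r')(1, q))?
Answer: Rational(31924, 9) ≈ 3547.1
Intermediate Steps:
Function('r')(o, A) = Mul(Add(5, A), Add(A, o)) (Function('r')(o, A) = Mul(Add(A, o), Add(5, A)) = Mul(Add(5, A), Add(A, o)))
Function('d')(q) = Add(-40, Mul(-24, q), Mul(-4, Pow(q, 2))) (Function('d')(q) = Mul(-4, Add(Mul(-5, -1), Add(Pow(q, 2), Mul(5, q), Mul(5, 1), Mul(q, 1)))) = Mul(-4, Add(5, Add(Pow(q, 2), Mul(5, q), 5, q))) = Mul(-4, Add(5, Add(5, Pow(q, 2), Mul(6, q)))) = Mul(-4, Add(10, Pow(q, 2), Mul(6, q))) = Add(-40, Mul(-24, q), Mul(-4, Pow(q, 2))))
Function('b')(M) = Add(1, Pow(M, 2), Mul(-148, M)) (Function('b')(M) = Add(Add(Pow(M, 2), Mul(Add(-40, Mul(-24, 3), Mul(-4, Pow(3, 2))), M)), 1) = Add(Add(Pow(M, 2), Mul(Add(-40, -72, Mul(-4, 9)), M)), 1) = Add(Add(Pow(M, 2), Mul(Add(-40, -72, -36), M)), 1) = Add(Add(Pow(M, 2), Mul(-148, M)), 1) = Add(1, Pow(M, 2), Mul(-148, M)))
Mul(Function('b')(6), Mul(-1388, Pow(333, -1))) = Mul(Add(1, Pow(6, 2), Mul(-148, 6)), Mul(-1388, Pow(333, -1))) = Mul(Add(1, 36, -888), Mul(-1388, Rational(1, 333))) = Mul(-851, Rational(-1388, 333)) = Rational(31924, 9)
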